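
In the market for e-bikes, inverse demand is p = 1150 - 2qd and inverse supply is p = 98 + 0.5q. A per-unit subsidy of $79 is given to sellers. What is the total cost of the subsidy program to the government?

Pre-subsidy: 1150 - 2q = 98 + 0.5q gives q* = 420.8 and p* = 308.4.
With the subsidy, sellers receive ps = pb + 79 for each unit, where pb is the price buyers pay.
On the curves, pb = 1150 - 2q and ps = 98 + 0.5q; the wedge ps − pb = 79 gives 98 + 0.5q − (1150 - 2q) = 79, so q' = 452.4.
Then pb = 1150 − 2·452.4 = 245.2 and ps = 98 + 0.5·452.4 = 324.2.
Government outlay = subsidy × quantity = 79 × 452.4 = 35739.6.

Government cost = $35739.6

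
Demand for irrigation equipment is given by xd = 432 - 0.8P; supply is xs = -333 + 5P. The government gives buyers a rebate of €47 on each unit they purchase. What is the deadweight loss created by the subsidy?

Deadweight loss = 22090/29

Pre-subsidy: 432 - 0.8P = -333 + 5P gives P* = 3825/29, x* = 9468/29.
With the rebate, buyers effectively pay Pb = Ps − 47, where Ps is the price sellers receive.
Demand in terms of Ps becomes xd = 432 − 0.8(Ps − 47) = 469.6 - 0.8Ps. Setting this equal to supply: 469.6 - 0.8Ps = -333 + 5Ps, so Ps = 4013/29.
Buyers pay Pb = 4013/29 − 47 = 2650/29; x' = -333 + 5·(4013/29) = 10408/29.
The subsidy expands output by 10408/29 − 9468/29 = 940/29 past the efficient level; on those units the gap between marginal cost and willingness to pay runs from 0 up to 47.
DWL = ½ × 47 × 940/29 = 22090/29.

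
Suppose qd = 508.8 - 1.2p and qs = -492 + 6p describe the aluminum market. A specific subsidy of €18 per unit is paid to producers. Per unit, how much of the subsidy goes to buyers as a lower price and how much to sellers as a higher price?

Buyers gain €15 per unit; sellers gain €3 per unit

Pre-subsidy: 508.8 - 1.2p = -492 + 6p gives p* = 139, q* = 342.
With the subsidy, sellers receive ps = pb + 18 for each unit, where pb is the price buyers pay.
Supply in terms of pb becomes qs = -492 + 6(pb + 18) = -384 + 6pb. Setting this equal to demand: 508.8 - 1.2pb = -384 + 6pb, so pb = 124.
Sellers receive ps = 124 + 18 = 142; q' = 508.8 − 1.2·124 = 360.
Buyers' price falls by p* − pb = 139 − 124 = 15; sellers' price rises by ps − p* = 142 − 139 = 3.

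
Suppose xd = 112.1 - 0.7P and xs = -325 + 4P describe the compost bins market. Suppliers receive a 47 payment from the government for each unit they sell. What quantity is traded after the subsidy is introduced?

x' = 75

Pre-subsidy: 112.1 - 0.7P = -325 + 4P gives P* = 93, x* = 47.
With the subsidy, sellers receive Ps = Pb + 47 for each unit, where Pb is the price buyers pay.
Supply in terms of Pb becomes xs = -325 + 4(Pb + 47) = -137 + 4Pb. Setting this equal to demand: 112.1 - 0.7Pb = -137 + 4Pb, so Pb = 53.
Sellers receive Ps = 53 + 47 = 100; x' = 112.1 − 0.7·53 = 75.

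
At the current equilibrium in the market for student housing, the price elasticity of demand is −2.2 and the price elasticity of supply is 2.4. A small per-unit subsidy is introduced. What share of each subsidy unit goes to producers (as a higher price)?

Producer share = 11/23

For a small subsidy around the equilibrium, the benefit split depends on the relative slopes, which at a point are proportional to the elasticities.
Buyer share = εs/(εs + |εd|) = 2.4/(2.4 + 2.2) = 12/23; seller share = |εd|/(εs + |εd|) = 11/23.
So producers capture 11/23 of the subsidy.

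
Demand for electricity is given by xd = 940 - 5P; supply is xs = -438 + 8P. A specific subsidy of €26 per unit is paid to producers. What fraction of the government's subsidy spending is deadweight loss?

DWL / government spending = 4/49

Pre-subsidy: 940 - 5P = -438 + 8P gives P* = 106, x* = 410.
With the subsidy, sellers receive Ps = Pb + 26 for each unit, where Pb is the price buyers pay.
Supply in terms of Pb becomes xs = -438 + 8(Pb + 26) = -230 + 8Pb. Setting this equal to demand: 940 - 5Pb = -230 + 8Pb, so Pb = 90.
Sellers receive Ps = 90 + 26 = 116; x' = 940 − 5·90 = 490.
ΔCS = ½(410 + 490)(106 − 90) = 7200; ΔPS = ½(410 + 490)(116 − 106) = 4500.
Government spending = 26 × 490 = 12740.
DWL = ½ × 26 × (490 − 410) = 1040; fraction = 1040 / 12740 = 4/49.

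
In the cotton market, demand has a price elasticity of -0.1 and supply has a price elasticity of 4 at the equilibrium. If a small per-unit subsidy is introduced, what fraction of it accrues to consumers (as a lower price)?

For a small subsidy around the equilibrium, the benefit split depends on the relative slopes, which at a point are proportional to the elasticities.
Buyer share = εs/(εs + |εd|) = 4/(4 + 0.1) = 40/41; seller share = |εd|/(εs + |εd|) = 1/41.

Consumer share = 40/41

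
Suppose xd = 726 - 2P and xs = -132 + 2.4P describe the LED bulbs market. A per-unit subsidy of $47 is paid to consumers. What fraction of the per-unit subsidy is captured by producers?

Pre-subsidy: 726 - 2P = -132 + 2.4P gives P* = 195, x* = 336.
With the rebate, buyers effectively pay Pb = Ps − 47, where Ps is the price sellers receive.
Demand in terms of Ps becomes xd = 726 − 2(Ps − 47) = 820 - 2Ps. Setting this equal to supply: 820 - 2Ps = -132 + 2.4Ps, so Ps = 2380/11.
Buyers pay Pb = 2380/11 − 47 = 1863/11; x' = -132 + 2.4·(2380/11) = 4260/11.
Buyers' price falls by P* − Pb = 195 − 1863/11 = 282/11; sellers' price rises by Ps − P* = 2380/11 − 195 = 235/11.
So producers capture (235/11)/47 = 5/11 of each unit of subsidy.

Producer share = 5/11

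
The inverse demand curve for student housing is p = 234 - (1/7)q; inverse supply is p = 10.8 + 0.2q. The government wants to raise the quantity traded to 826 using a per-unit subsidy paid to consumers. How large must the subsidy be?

Required subsidy s = 60 per unit

At q = 826, from the demand curve buyers pay pb = 234 − (1/7)·826 = 116; from the supply curve sellers need ps = 10.8 + 0.2·826 = 176.
The subsidy must fill the gap: s = ps − pb = 176 − 116 = 60.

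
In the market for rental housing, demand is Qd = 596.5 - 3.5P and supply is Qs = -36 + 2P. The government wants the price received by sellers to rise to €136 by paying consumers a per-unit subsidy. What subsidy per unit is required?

Required subsidy s = €33 per unit

At a seller price of 136, quantity supplied is -36 + 2·136 = 236.
Buyers absorb 236 only when they pay Pb with 596.5 − 3.5·Pb = 236, i.e. Pb = 103.
s = Ps − Pb = 136 − 103 = 33.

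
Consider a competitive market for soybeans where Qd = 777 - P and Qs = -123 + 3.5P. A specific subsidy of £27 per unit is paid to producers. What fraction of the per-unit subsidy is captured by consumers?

Pre-subsidy: 777 - P = -123 + 3.5P gives P* = 200, Q* = 577.
With the subsidy, sellers receive Ps = Pb + 27 for each unit, where Pb is the price buyers pay.
Supply in terms of Pb becomes Qs = -123 + 3.5(Pb + 27) = -28.5 + 3.5Pb. Setting this equal to demand: 777 - Pb = -28.5 + 3.5Pb, so Pb = 179.
Sellers receive Ps = 179 + 27 = 206; Q' = 777 − 1·179 = 598.
Buyers' price falls by P* − Pb = 200 − 179 = 21; sellers' price rises by Ps − P* = 206 − 200 = 6.
So consumers capture 21/27 = 7/9 of each unit of subsidy.

Consumer share = 7/9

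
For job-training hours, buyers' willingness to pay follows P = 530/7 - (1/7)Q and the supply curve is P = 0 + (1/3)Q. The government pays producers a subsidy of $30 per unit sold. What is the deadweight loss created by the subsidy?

Pre-subsidy: 530/7 - (1/7)Q = 0 + (1/3)Q gives Q* = 159 and P* = 53.
With the subsidy, sellers receive Ps = Pb + 30 for each unit, where Pb is the price buyers pay.
On the curves, Pb = 530/7 - (1/7)Q and Ps = 0 + (1/3)Q; the wedge Ps − Pb = 30 gives 0 + (1/3)Q − (530/7 - (1/7)Q) = 30, so Q' = 222.
Then Pb = 530/7 − (1/7)·222 = 44 and Ps = 0 + (1/3)·222 = 74.
The subsidy expands output by 222 − 159 = 63 past the efficient level; on those units the gap between marginal cost and willingness to pay runs from 0 up to 30.
DWL = ½ × 30 × 63 = 945.

Deadweight loss = $945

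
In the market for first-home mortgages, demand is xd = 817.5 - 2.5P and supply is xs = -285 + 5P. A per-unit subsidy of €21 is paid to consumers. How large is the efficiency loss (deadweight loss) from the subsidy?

Deadweight loss = €367.5

Pre-subsidy: 817.5 - 2.5P = -285 + 5P gives P* = 147, x* = 450.
With the rebate, buyers effectively pay Pb = Ps − 21, where Ps is the price sellers receive.
Demand in terms of Ps becomes xd = 817.5 − 2.5(Ps − 21) = 870 - 2.5Ps. Setting this equal to supply: 870 - 2.5Ps = -285 + 5Ps, so Ps = 154.
Buyers pay Pb = 154 − 21 = 133; x' = -285 + 5·154 = 485.
The subsidy expands output by 485 − 450 = 35 past the efficient level; on those units the gap between marginal cost and willingness to pay runs from 0 up to 21.
DWL = ½ × 21 × 35 = 367.5.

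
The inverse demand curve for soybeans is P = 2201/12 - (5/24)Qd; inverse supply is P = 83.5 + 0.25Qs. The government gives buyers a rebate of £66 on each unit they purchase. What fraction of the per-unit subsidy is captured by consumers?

Consumer share = 5/11

Pre-subsidy: 2201/12 - (5/24)Q = 83.5 + 0.25Q gives Q* = 218 and P* = 138.
With the rebate, buyers effectively pay Pb = Ps − 66, where Ps is the price sellers receive.
On the curves, Pb = 2201/12 - (5/24)Q and Ps = 83.5 + 0.25Q; the wedge Ps − Pb = 66 gives 83.5 + 0.25Q − (2201/12 - (5/24)Q) = 66, so Q' = 362.
Then Pb = 2201/12 − (5/24)·362 = 108 and Ps = 83.5 + 0.25·362 = 174.
Buyers' price falls by P* − Pb = 138 − 108 = 30; sellers' price rises by Ps − P* = 174 − 138 = 36.
So consumers capture 30/66 = 5/11 of each unit of subsidy.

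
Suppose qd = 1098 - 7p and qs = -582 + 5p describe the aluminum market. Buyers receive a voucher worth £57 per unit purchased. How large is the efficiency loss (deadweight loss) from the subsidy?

Pre-subsidy: 1098 - 7p = -582 + 5p gives p* = 140, q* = 118.
With the rebate, buyers effectively pay pb = ps − 57, where ps is the price sellers receive.
Demand in terms of ps becomes qd = 1098 − 7(ps − 57) = 1497 - 7ps. Setting this equal to supply: 1497 - 7ps = -582 + 5ps, so ps = 173.25.
Buyers pay pb = 173.25 − 57 = 116.25; q' = -582 + 5·173.25 = 284.25.
The subsidy expands output by 284.25 − 118 = 166.25 past the efficient level; on those units the gap between marginal cost and willingness to pay runs from 0 up to 57.
DWL = ½ × 57 × 166.25 = 4738.125.

Deadweight loss = £4738.125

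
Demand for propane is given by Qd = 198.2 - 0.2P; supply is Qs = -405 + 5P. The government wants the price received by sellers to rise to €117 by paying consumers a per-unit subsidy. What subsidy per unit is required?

At a seller price of 117, quantity supplied is -405 + 5·117 = 180.
Buyers absorb 180 only when they pay Pb with 198.2 − 0.2·Pb = 180, i.e. Pb = 91.
s = Ps − Pb = 117 − 91 = 26.

Required subsidy s = €26 per unit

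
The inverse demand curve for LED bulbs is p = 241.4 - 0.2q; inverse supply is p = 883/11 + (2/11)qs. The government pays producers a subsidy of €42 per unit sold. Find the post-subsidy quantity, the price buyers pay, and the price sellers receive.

q' = 532; buyers pay €135; sellers receive €177

Pre-subsidy: 241.4 - 0.2q = 883/11 + (2/11)q gives q* = 422 and p* = 157.
With the subsidy, sellers receive ps = pb + 42 for each unit, where pb is the price buyers pay.
On the curves, pb = 241.4 - 0.2q and ps = 883/11 + (2/11)q; the wedge ps − pb = 42 gives 883/11 + (2/11)q − (241.4 - 0.2q) = 42, so q' = 532.
Then pb = 241.4 − 0.2·532 = 135 and ps = 883/11 + (2/11)·532 = 177.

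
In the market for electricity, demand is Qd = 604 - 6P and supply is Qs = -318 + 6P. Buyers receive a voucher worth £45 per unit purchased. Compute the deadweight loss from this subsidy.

Pre-subsidy: 604 - 6P = -318 + 6P gives P* = 461/6, Q* = 143.
With the rebate, buyers effectively pay Pb = Ps − 45, where Ps is the price sellers receive.
Demand in terms of Ps becomes Qd = 604 − 6(Ps − 45) = 874 - 6Ps. Setting this equal to supply: 874 - 6Ps = -318 + 6Ps, so Ps = 298/3.
Buyers pay Pb = 298/3 − 45 = 163/3; Q' = -318 + 6·(298/3) = 278.
The subsidy expands output by 278 − 143 = 135 past the efficient level; on those units the gap between marginal cost and willingness to pay runs from 0 up to 45.
DWL = ½ × 45 × 135 = 3037.5.

Deadweight loss = £3037.5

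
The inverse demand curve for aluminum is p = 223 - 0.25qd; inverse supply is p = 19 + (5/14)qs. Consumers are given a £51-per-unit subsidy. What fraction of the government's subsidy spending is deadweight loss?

DWL / government spending = 0.1

Pre-subsidy: 223 - 0.25q = 19 + (5/14)q gives q* = 336 and p* = 139.
With the rebate, buyers effectively pay pb = ps − 51, where ps is the price sellers receive.
On the curves, pb = 223 - 0.25q and ps = 19 + (5/14)q; the wedge ps − pb = 51 gives 19 + (5/14)q − (223 - 0.25q) = 51, so q' = 420.
Then pb = 223 − 0.25·420 = 118 and ps = 19 + (5/14)·420 = 169.
ΔCS = ½(336 + 420)(139 − 118) = 7938; ΔPS = ½(336 + 420)(169 − 139) = 11340.
Government spending = 51 × 420 = 21420.
DWL = ½ × 51 × (420 − 336) = 2142; fraction = 2142 / 21420 = 0.1.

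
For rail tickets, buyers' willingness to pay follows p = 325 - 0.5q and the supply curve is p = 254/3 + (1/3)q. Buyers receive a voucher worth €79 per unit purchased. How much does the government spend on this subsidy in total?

Pre-subsidy: 325 - 0.5q = 254/3 + (1/3)q gives q* = 288.4 and p* = 180.8.
With the rebate, buyers effectively pay pb = ps − 79, where ps is the price sellers receive.
On the curves, pb = 325 - 0.5q and ps = 254/3 + (1/3)q; the wedge ps − pb = 79 gives 254/3 + (1/3)q − (325 - 0.5q) = 79, so q' = 383.2.
Then pb = 325 − 0.5·383.2 = 133.4 and ps = 254/3 + (1/3)·383.2 = 212.4.
Government outlay = subsidy × quantity = 79 × 383.2 = 30272.8.

Government cost = €30272.8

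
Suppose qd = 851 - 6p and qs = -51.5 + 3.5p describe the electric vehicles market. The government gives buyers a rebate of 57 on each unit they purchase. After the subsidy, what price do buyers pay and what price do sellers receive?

Pre-subsidy: 851 - 6p = -51.5 + 3.5p gives p* = 95, q* = 281.
With the rebate, buyers effectively pay pb = ps − 57, where ps is the price sellers receive.
Demand in terms of ps becomes qd = 851 − 6(ps − 57) = 1193 - 6ps. Setting this equal to supply: 1193 - 6ps = -51.5 + 3.5ps, so ps = 131.
Buyers pay pb = 131 − 57 = 74; q' = -51.5 + 3.5·131 = 407.

Buyers pay 74; sellers receive 131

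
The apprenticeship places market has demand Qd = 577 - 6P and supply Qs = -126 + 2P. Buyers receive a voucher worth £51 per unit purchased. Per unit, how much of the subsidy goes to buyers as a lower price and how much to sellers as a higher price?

Buyers gain £12.75 per unit; sellers gain £38.25 per unit

Pre-subsidy: 577 - 6P = -126 + 2P gives P* = 87.875, Q* = 49.75.
With the rebate, buyers effectively pay Pb = Ps − 51, where Ps is the price sellers receive.
Demand in terms of Ps becomes Qd = 577 − 6(Ps − 51) = 883 - 6Ps. Setting this equal to supply: 883 - 6Ps = -126 + 2Ps, so Ps = 126.125.
Buyers pay Pb = 126.125 − 51 = 75.125; Q' = -126 + 2·126.125 = 126.25.
Buyers' price falls by P* − Pb = 87.875 − 75.125 = 12.75; sellers' price rises by Ps − P* = 126.125 − 87.875 = 38.25.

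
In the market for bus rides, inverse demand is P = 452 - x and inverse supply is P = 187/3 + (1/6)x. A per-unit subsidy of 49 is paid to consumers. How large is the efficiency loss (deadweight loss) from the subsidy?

Pre-subsidy: 452 - x = 187/3 + (1/6)x gives x* = 334 and P* = 118.
With the rebate, buyers effectively pay Pb = Ps − 49, where Ps is the price sellers receive.
On the curves, Pb = 452 - x and Ps = 187/3 + (1/6)x; the wedge Ps − Pb = 49 gives 187/3 + (1/6)x − (452 - x) = 49, so x' = 376.
Then Pb = 452 − 1·376 = 76 and Ps = 187/3 + (1/6)·376 = 125.
The subsidy expands output by 376 − 334 = 42 past the efficient level; on those units the gap between marginal cost and willingness to pay runs from 0 up to 49.
DWL = ½ × 49 × 42 = 1029.

Deadweight loss = 1029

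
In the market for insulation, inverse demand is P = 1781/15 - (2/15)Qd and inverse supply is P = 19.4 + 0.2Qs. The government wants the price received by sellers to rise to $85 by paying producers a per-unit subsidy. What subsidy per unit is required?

At a seller price of 85, quantity supplied is -97 + 5·85 = 328.
Buyers absorb 328 only when they pay Pb = 1781/15 − (2/15)·328 = 75.
s = Ps − Pb = 85 − 75 = 10.

Required subsidy s = $10 per unit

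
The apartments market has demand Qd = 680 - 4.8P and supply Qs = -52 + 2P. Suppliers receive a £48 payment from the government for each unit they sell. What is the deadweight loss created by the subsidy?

Deadweight loss = 27648/17

Pre-subsidy: 680 - 4.8P = -52 + 2P gives P* = 1830/17, Q* = 2776/17.
With the subsidy, sellers receive Ps = Pb + 48 for each unit, where Pb is the price buyers pay.
Supply in terms of Pb becomes Qs = -52 + 2(Pb + 48) = 44 + 2Pb. Setting this equal to demand: 680 - 4.8Pb = 44 + 2Pb, so Pb = 1590/17.
Sellers receive Ps = 1590/17 + 48 = 2406/17; Q' = 680 − 4.8·(1590/17) = 3928/17.
The subsidy expands output by 3928/17 − 2776/17 = 1152/17 past the efficient level; on those units the gap between marginal cost and willingness to pay runs from 0 up to 48.
DWL = ½ × 48 × 1152/17 = 27648/17.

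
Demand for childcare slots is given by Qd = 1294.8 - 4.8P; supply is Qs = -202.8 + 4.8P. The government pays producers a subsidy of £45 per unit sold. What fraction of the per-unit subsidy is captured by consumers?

Consumer share = 0.5

Pre-subsidy: 1294.8 - 4.8P = -202.8 + 4.8P gives P* = 156, Q* = 546.
With the subsidy, sellers receive Ps = Pb + 45 for each unit, where Pb is the price buyers pay.
Supply in terms of Pb becomes Qs = -202.8 + 4.8(Pb + 45) = 13.2 + 4.8Pb. Setting this equal to demand: 1294.8 - 4.8Pb = 13.2 + 4.8Pb, so Pb = 133.5.
Sellers receive Ps = 133.5 + 45 = 178.5; Q' = 1294.8 − 4.8·133.5 = 654.
Buyers' price falls by P* − Pb = 156 − 133.5 = 22.5; sellers' price rises by Ps − P* = 178.5 − 156 = 22.5.
So consumers capture 22.5/45 = 0.5 of each unit of subsidy.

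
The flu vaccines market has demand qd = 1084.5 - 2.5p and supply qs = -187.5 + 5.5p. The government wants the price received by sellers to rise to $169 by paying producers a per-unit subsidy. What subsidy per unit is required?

At a seller price of 169, quantity supplied is -187.5 + 5.5·169 = 742.
Buyers absorb 742 only when they pay pb with 1084.5 − 2.5·pb = 742, i.e. pb = 137.
s = ps − pb = 169 − 137 = 32.

Required subsidy s = $32 per unit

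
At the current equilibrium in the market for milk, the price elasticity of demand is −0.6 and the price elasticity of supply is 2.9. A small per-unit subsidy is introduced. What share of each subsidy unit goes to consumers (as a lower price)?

For a small subsidy around the equilibrium, the benefit split depends on the relative slopes, which at a point are proportional to the elasticities.
Buyer share = εs/(εs + |εd|) = 2.9/(2.9 + 0.6) = 29/35; seller share = |εd|/(εs + |εd|) = 6/35.

Consumer share = 29/35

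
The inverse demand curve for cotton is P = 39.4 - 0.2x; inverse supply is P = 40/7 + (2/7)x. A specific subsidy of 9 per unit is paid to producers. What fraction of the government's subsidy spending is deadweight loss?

Pre-subsidy: 39.4 - 0.2x = 40/7 + (2/7)x gives x* = 1179/17 and P* = 434/17.
With the subsidy, sellers receive Ps = Pb + 9 for each unit, where Pb is the price buyers pay.
On the curves, Pb = 39.4 - 0.2x and Ps = 40/7 + (2/7)x; the wedge Ps − Pb = 9 gives 40/7 + (2/7)x − (39.4 - 0.2x) = 9, so x' = 1494/17.
Then Pb = 39.4 − 0.2·(1494/17) = 371/17 and Ps = 40/7 + (2/7)·(1494/17) = 524/17.
ΔCS = ½(1179/17 + 1494/17)(434/17 − 371/17) = 168399/578; ΔPS = ½(1179/17 + 1494/17)(524/17 − 434/17) = 120285/289.
Government spending = 9 × 1494/17 = 13446/17.
DWL = ½ × 9 × (1494/17 − 1179/17) = 2835/34; fraction = (2835/34) / (13446/17) = 35/332.

DWL / government spending = 35/332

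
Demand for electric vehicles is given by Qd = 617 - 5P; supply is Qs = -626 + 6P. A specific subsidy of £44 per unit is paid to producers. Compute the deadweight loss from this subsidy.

Pre-subsidy: 617 - 5P = -626 + 6P gives P* = 113, Q* = 52.
With the subsidy, sellers receive Ps = Pb + 44 for each unit, where Pb is the price buyers pay.
Supply in terms of Pb becomes Qs = -626 + 6(Pb + 44) = -362 + 6Pb. Setting this equal to demand: 617 - 5Pb = -362 + 6Pb, so Pb = 89.
Sellers receive Ps = 89 + 44 = 133; Q' = 617 − 5·89 = 172.
The subsidy expands output by 172 − 52 = 120 past the efficient level; on those units the gap between marginal cost and willingness to pay runs from 0 up to 44.
DWL = ½ × 44 × 120 = 2640.

Deadweight loss = £2640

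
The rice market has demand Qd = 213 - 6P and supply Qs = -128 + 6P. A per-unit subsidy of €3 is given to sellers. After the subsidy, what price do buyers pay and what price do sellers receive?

Buyers pay 323/12; sellers receive 359/12

Pre-subsidy: 213 - 6P = -128 + 6P gives P* = 341/12, Q* = 42.5.
With the subsidy, sellers receive Ps = Pb + 3 for each unit, where Pb is the price buyers pay.
Supply in terms of Pb becomes Qs = -128 + 6(Pb + 3) = -110 + 6Pb. Setting this equal to demand: 213 - 6Pb = -110 + 6Pb, so Pb = 323/12.
Sellers receive Ps = 323/12 + 3 = 359/12; Q' = 213 − 6·(323/12) = 51.5.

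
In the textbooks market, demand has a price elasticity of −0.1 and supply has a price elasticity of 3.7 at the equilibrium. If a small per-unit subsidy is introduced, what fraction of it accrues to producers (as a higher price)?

For a small subsidy around the equilibrium, the benefit split depends on the relative slopes, which at a point are proportional to the elasticities.
Buyer share = εs/(εs + |εd|) = 3.7/(3.7 + 0.1) = 37/38; seller share = |εd|/(εs + |εd|) = 1/38.
So producers capture 1/38 of the subsidy.

Producer share = 1/38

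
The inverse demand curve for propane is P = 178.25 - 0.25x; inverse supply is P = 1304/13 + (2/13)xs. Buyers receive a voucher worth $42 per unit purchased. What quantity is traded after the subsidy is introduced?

Pre-subsidy: 178.25 - 0.25x = 1304/13 + (2/13)x gives x* = 193 and P* = 130.
With the rebate, buyers effectively pay Pb = Ps − 42, where Ps is the price sellers receive.
On the curves, Pb = 178.25 - 0.25x and Ps = 1304/13 + (2/13)x; the wedge Ps − Pb = 42 gives 1304/13 + (2/13)x − (178.25 - 0.25x) = 42, so x' = 297.
Then Pb = 178.25 − 0.25·297 = 104 and Ps = 1304/13 + (2/13)·297 = 146.

x' = 297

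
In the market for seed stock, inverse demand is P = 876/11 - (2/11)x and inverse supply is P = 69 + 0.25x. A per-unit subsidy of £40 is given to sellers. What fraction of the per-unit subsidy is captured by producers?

Pre-subsidy: 876/11 - (2/11)x = 69 + 0.25x gives x* = 468/19 and P* = 1428/19.
With the subsidy, sellers receive Ps = Pb + 40 for each unit, where Pb is the price buyers pay.
On the curves, Pb = 876/11 - (2/11)x and Ps = 69 + 0.25x; the wedge Ps − Pb = 40 gives 69 + 0.25x − (876/11 - (2/11)x) = 40, so x' = 2228/19.
Then Pb = 876/11 − (2/11)·(2228/19) = 1108/19 and Ps = 69 + 0.25·(2228/19) = 1868/19.
Buyers' price falls by P* − Pb = 1428/19 − 1108/19 = 320/19; sellers' price rises by Ps − P* = 1868/19 − 1428/19 = 440/19.
So producers capture (440/19)/40 = 11/19 of each unit of subsidy.

Producer share = 11/19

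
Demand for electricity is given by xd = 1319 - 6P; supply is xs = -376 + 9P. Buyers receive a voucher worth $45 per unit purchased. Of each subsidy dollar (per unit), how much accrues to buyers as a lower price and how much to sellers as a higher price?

Pre-subsidy: 1319 - 6P = -376 + 9P gives P* = 113, x* = 641.
With the rebate, buyers effectively pay Pb = Ps − 45, where Ps is the price sellers receive.
Demand in terms of Ps becomes xd = 1319 − 6(Ps − 45) = 1589 - 6Ps. Setting this equal to supply: 1589 - 6Ps = -376 + 9Ps, so Ps = 131.
Buyers pay Pb = 131 − 45 = 86; x' = -376 + 9·131 = 803.
Buyers' price falls by P* − Pb = 113 − 86 = 27; sellers' price rises by Ps − P* = 131 − 113 = 18.

Buyers gain $27 per unit; sellers gain $18 per unit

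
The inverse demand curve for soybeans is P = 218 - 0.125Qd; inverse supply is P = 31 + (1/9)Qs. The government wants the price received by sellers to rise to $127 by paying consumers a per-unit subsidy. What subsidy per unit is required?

Required subsidy s = $17 per unit

At a seller price of 127, quantity supplied is -279 + 9·127 = 864.
Buyers absorb 864 only when they pay Pb = 218 − 0.125·864 = 110.
s = Ps − Pb = 127 − 110 = 17.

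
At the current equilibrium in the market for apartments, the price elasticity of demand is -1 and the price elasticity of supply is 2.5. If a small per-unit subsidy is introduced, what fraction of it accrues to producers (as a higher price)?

Producer share = 2/7

For a small subsidy around the equilibrium, the benefit split depends on the relative slopes, which at a point are proportional to the elasticities.
Buyer share = εs/(εs + |εd|) = 2.5/(2.5 + 1) = 5/7; seller share = |εd|/(εs + |εd|) = 2/7.
So producers capture 2/7 of the subsidy.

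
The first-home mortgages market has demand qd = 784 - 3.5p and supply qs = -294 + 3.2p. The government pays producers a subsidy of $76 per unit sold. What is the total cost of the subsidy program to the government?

Pre-subsidy: 784 - 3.5p = -294 + 3.2p gives p* = 10780/67, q* = 14798/67.
With the subsidy, sellers receive ps = pb + 76 for each unit, where pb is the price buyers pay.
Supply in terms of pb becomes qs = -294 + 3.2(pb + 76) = -50.8 + 3.2pb. Setting this equal to demand: 784 - 3.5pb = -50.8 + 3.2pb, so pb = 8348/67.
Sellers receive ps = 8348/67 + 76 = 13440/67; q' = 784 − 3.5·(8348/67) = 23310/67.
Government outlay = subsidy × quantity = 76 × 23310/67 = 1771560/67.

Government cost = 1771560/67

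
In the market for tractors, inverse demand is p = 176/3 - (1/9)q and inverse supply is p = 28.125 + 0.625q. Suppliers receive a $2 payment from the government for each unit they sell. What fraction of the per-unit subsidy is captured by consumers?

Pre-subsidy: 176/3 - (1/9)q = 28.125 + 0.625q gives q* = 2199/53 and p* = 2865/53.
With the subsidy, sellers receive ps = pb + 2 for each unit, where pb is the price buyers pay.
On the curves, pb = 176/3 - (1/9)q and ps = 28.125 + 0.625q; the wedge ps − pb = 2 gives 28.125 + 0.625q − (176/3 - (1/9)q) = 2, so q' = 2343/53.
Then pb = 176/3 − (1/9)·(2343/53) = 2849/53 and ps = 28.125 + 0.625·(2343/53) = 2955/53.
Buyers' price falls by p* − pb = 2865/53 − 2849/53 = 16/53; sellers' price rises by ps − p* = 2955/53 − 2865/53 = 90/53.
So consumers capture (16/53)/2 = 8/53 of each unit of subsidy.

Consumer share = 8/53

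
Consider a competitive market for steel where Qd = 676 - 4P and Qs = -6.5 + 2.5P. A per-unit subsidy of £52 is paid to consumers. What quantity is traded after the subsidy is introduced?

Q' = 336

Pre-subsidy: 676 - 4P = -6.5 + 2.5P gives P* = 105, Q* = 256.
With the rebate, buyers effectively pay Pb = Ps − 52, where Ps is the price sellers receive.
Demand in terms of Ps becomes Qd = 676 − 4(Ps − 52) = 884 - 4Ps. Setting this equal to supply: 884 - 4Ps = -6.5 + 2.5Ps, so Ps = 137.
Buyers pay Pb = 137 − 52 = 85; Q' = -6.5 + 2.5·137 = 336.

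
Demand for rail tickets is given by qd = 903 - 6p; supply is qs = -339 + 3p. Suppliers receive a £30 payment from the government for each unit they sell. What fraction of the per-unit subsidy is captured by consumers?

Consumer share = 1/3

Pre-subsidy: 903 - 6p = -339 + 3p gives p* = 138, q* = 75.
With the subsidy, sellers receive ps = pb + 30 for each unit, where pb is the price buyers pay.
Supply in terms of pb becomes qs = -339 + 3(pb + 30) = -249 + 3pb. Setting this equal to demand: 903 - 6pb = -249 + 3pb, so pb = 128.
Sellers receive ps = 128 + 30 = 158; q' = 903 − 6·128 = 135.
Buyers' price falls by p* − pb = 138 − 128 = 10; sellers' price rises by ps − p* = 158 − 138 = 20.
So consumers capture 10/30 = 1/3 of each unit of subsidy.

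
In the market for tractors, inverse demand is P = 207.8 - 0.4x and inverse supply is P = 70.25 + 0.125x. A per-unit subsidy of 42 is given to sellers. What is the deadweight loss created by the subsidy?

Deadweight loss = 1680

Pre-subsidy: 207.8 - 0.4x = 70.25 + 0.125x gives x* = 262 and P* = 103.
With the subsidy, sellers receive Ps = Pb + 42 for each unit, where Pb is the price buyers pay.
On the curves, Pb = 207.8 - 0.4x and Ps = 70.25 + 0.125x; the wedge Ps − Pb = 42 gives 70.25 + 0.125x − (207.8 - 0.4x) = 42, so x' = 342.
Then Pb = 207.8 − 0.4·342 = 71 and Ps = 70.25 + 0.125·342 = 113.
The subsidy expands output by 342 − 262 = 80 past the efficient level; on those units the gap between marginal cost and willingness to pay runs from 0 up to 42.
DWL = ½ × 42 × 80 = 1680.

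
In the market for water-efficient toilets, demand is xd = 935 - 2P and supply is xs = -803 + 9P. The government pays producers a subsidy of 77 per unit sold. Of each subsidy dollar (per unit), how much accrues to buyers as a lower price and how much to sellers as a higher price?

Buyers gain 63 per unit; sellers gain 14 per unit

Pre-subsidy: 935 - 2P = -803 + 9P gives P* = 158, x* = 619.
With the subsidy, sellers receive Ps = Pb + 77 for each unit, where Pb is the price buyers pay.
Supply in terms of Pb becomes xs = -803 + 9(Pb + 77) = -110 + 9Pb. Setting this equal to demand: 935 - 2Pb = -110 + 9Pb, so Pb = 95.
Sellers receive Ps = 95 + 77 = 172; x' = 935 − 2·95 = 745.
Buyers' price falls by P* − Pb = 158 − 95 = 63; sellers' price rises by Ps − P* = 172 − 158 = 14.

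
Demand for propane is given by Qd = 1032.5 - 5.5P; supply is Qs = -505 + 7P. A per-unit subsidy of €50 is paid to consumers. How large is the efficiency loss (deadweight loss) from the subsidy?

Deadweight loss = €3850

Pre-subsidy: 1032.5 - 5.5P = -505 + 7P gives P* = 123, Q* = 356.
With the rebate, buyers effectively pay Pb = Ps − 50, where Ps is the price sellers receive.
Demand in terms of Ps becomes Qd = 1032.5 − 5.5(Ps − 50) = 1307.5 - 5.5Ps. Setting this equal to supply: 1307.5 - 5.5Ps = -505 + 7Ps, so Ps = 145.
Buyers pay Pb = 145 − 50 = 95; Q' = -505 + 7·145 = 510.
The subsidy expands output by 510 − 356 = 154 past the efficient level; on those units the gap between marginal cost and willingness to pay runs from 0 up to 50.
DWL = ½ × 50 × 154 = 3850.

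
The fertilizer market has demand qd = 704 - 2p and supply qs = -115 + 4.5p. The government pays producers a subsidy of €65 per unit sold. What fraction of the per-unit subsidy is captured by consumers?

Consumer share = 9/13

Pre-subsidy: 704 - 2p = -115 + 4.5p gives p* = 126, q* = 452.
With the subsidy, sellers receive ps = pb + 65 for each unit, where pb is the price buyers pay.
Supply in terms of pb becomes qs = -115 + 4.5(pb + 65) = 177.5 + 4.5pb. Setting this equal to demand: 704 - 2pb = 177.5 + 4.5pb, so pb = 81.
Sellers receive ps = 81 + 65 = 146; q' = 704 − 2·81 = 542.
Buyers' price falls by p* − pb = 126 − 81 = 45; sellers' price rises by ps − p* = 146 − 126 = 20.
So consumers capture 45/65 = 9/13 of each unit of subsidy.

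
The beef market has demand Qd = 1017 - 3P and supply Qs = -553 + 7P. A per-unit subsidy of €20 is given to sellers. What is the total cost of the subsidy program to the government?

Government cost = €11760

Pre-subsidy: 1017 - 3P = -553 + 7P gives P* = 157, Q* = 546.
With the subsidy, sellers receive Ps = Pb + 20 for each unit, where Pb is the price buyers pay.
Supply in terms of Pb becomes Qs = -553 + 7(Pb + 20) = -413 + 7Pb. Setting this equal to demand: 1017 - 3Pb = -413 + 7Pb, so Pb = 143.
Sellers receive Ps = 143 + 20 = 163; Q' = 1017 − 3·143 = 588.
Government outlay = subsidy × quantity = 20 × 588 = 11760.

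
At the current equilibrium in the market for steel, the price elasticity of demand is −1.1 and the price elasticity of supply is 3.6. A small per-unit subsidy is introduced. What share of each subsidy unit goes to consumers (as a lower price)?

For a small subsidy around the equilibrium, the benefit split depends on the relative slopes, which at a point are proportional to the elasticities.
Buyer share = εs/(εs + |εd|) = 3.6/(3.6 + 1.1) = 36/47; seller share = |εd|/(εs + |εd|) = 11/47.

Consumer share = 36/47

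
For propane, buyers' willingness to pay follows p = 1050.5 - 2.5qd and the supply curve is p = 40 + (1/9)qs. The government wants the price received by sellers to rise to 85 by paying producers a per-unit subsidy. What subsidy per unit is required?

Required subsidy s = 47 per unit

At a seller price of 85, quantity supplied is -360 + 9·85 = 405.
Buyers absorb 405 only when they pay pb = 1050.5 − 2.5·405 = 38.
s = ps − pb = 85 − 38 = 47.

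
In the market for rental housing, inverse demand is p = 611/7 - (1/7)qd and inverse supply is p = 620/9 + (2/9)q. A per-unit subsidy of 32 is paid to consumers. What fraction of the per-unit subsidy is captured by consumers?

Pre-subsidy: 611/7 - (1/7)q = 620/9 + (2/9)q gives q* = 1159/23 and p* = 1842/23.
With the rebate, buyers effectively pay pb = ps − 32, where ps is the price sellers receive.
On the curves, pb = 611/7 - (1/7)q and ps = 620/9 + (2/9)q; the wedge ps − pb = 32 gives 620/9 + (2/9)q − (611/7 - (1/7)q) = 32, so q' = 3175/23.
Then pb = 611/7 − (1/7)·(3175/23) = 1554/23 and ps = 620/9 + (2/9)·(3175/23) = 2290/23.
Buyers' price falls by p* − pb = 1842/23 − 1554/23 = 288/23; sellers' price rises by ps − p* = 2290/23 − 1842/23 = 448/23.
So consumers capture (288/23)/32 = 9/23 of each unit of subsidy.

Consumer share = 9/23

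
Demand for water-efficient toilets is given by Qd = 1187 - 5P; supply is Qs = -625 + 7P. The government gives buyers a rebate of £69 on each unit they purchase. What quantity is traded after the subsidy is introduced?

Q' = 633.25

Pre-subsidy: 1187 - 5P = -625 + 7P gives P* = 151, Q* = 432.
With the rebate, buyers effectively pay Pb = Ps − 69, where Ps is the price sellers receive.
Demand in terms of Ps becomes Qd = 1187 − 5(Ps − 69) = 1532 - 5Ps. Setting this equal to supply: 1532 - 5Ps = -625 + 7Ps, so Ps = 179.75.
Buyers pay Pb = 179.75 − 69 = 110.75; Q' = -625 + 7·179.75 = 633.25.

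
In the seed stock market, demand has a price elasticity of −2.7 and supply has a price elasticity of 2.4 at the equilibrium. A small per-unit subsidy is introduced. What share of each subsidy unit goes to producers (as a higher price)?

Producer share = 9/17

For a small subsidy around the equilibrium, the benefit split depends on the relative slopes, which at a point are proportional to the elasticities.
Buyer share = εs/(εs + |εd|) = 2.4/(2.4 + 2.7) = 8/17; seller share = |εd|/(εs + |εd|) = 9/17.
So producers capture 9/17 of the subsidy.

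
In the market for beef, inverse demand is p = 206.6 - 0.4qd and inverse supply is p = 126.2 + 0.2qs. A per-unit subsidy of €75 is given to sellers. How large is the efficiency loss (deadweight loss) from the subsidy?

Deadweight loss = €4687.5

Pre-subsidy: 206.6 - 0.4q = 126.2 + 0.2q gives q* = 134 and p* = 153.
With the subsidy, sellers receive ps = pb + 75 for each unit, where pb is the price buyers pay.
On the curves, pb = 206.6 - 0.4q and ps = 126.2 + 0.2q; the wedge ps − pb = 75 gives 126.2 + 0.2q − (206.6 - 0.4q) = 75, so q' = 259.
Then pb = 206.6 − 0.4·259 = 103 and ps = 126.2 + 0.2·259 = 178.
The subsidy expands output by 259 − 134 = 125 past the efficient level; on those units the gap between marginal cost and willingness to pay runs from 0 up to 75.
DWL = ½ × 75 × 125 = 4687.5.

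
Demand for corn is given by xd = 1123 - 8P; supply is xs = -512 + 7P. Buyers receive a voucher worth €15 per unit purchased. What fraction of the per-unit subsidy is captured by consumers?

Pre-subsidy: 1123 - 8P = -512 + 7P gives P* = 109, x* = 251.
With the rebate, buyers effectively pay Pb = Ps − 15, where Ps is the price sellers receive.
Demand in terms of Ps becomes xd = 1123 − 8(Ps − 15) = 1243 - 8Ps. Setting this equal to supply: 1243 - 8Ps = -512 + 7Ps, so Ps = 117.
Buyers pay Pb = 117 − 15 = 102; x' = -512 + 7·117 = 307.
Buyers' price falls by P* − Pb = 109 − 102 = 7; sellers' price rises by Ps − P* = 117 − 109 = 8.
So consumers capture 7/15 = 7/15 of each unit of subsidy.

Consumer share = 7/15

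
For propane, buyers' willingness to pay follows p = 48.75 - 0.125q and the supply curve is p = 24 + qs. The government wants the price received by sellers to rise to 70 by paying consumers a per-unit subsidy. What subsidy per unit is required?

Required subsidy s = 27 per unit

At a seller price of 70, quantity supplied is -24 + 1·70 = 46.
Buyers absorb 46 only when they pay pb = 48.75 − 0.125·46 = 43.
s = ps − pb = 70 − 43 = 27.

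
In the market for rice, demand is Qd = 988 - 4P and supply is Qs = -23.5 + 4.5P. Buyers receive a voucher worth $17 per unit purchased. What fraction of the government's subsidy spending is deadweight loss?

Pre-subsidy: 988 - 4P = -23.5 + 4.5P gives P* = 119, Q* = 512.
With the rebate, buyers effectively pay Pb = Ps − 17, where Ps is the price sellers receive.
Demand in terms of Ps becomes Qd = 988 − 4(Ps − 17) = 1056 - 4Ps. Setting this equal to supply: 1056 - 4Ps = -23.5 + 4.5Ps, so Ps = 127.
Buyers pay Pb = 127 − 17 = 110; Q' = -23.5 + 4.5·127 = 548.
ΔCS = ½(512 + 548)(119 − 110) = 4770; ΔPS = ½(512 + 548)(127 − 119) = 4240.
Government spending = 17 × 548 = 9316.
DWL = ½ × 17 × (548 − 512) = 306; fraction = 306 / 9316 = 9/274.

DWL / government spending = 9/274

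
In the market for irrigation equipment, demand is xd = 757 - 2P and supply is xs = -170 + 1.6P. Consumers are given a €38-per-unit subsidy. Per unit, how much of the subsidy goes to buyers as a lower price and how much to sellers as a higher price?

Buyers gain 152/9 per unit; sellers gain 190/9 per unit

Pre-subsidy: 757 - 2P = -170 + 1.6P gives P* = 257.5, x* = 242.
With the rebate, buyers effectively pay Pb = Ps − 38, where Ps is the price sellers receive.
Demand in terms of Ps becomes xd = 757 − 2(Ps − 38) = 833 - 2Ps. Setting this equal to supply: 833 - 2Ps = -170 + 1.6Ps, so Ps = 5015/18.
Buyers pay Pb = 5015/18 − 38 = 4331/18; x' = -170 + 1.6·(5015/18) = 2482/9.
Buyers' price falls by P* − Pb = 257.5 − 4331/18 = 152/9; sellers' price rises by Ps − P* = 5015/18 − 257.5 = 190/9.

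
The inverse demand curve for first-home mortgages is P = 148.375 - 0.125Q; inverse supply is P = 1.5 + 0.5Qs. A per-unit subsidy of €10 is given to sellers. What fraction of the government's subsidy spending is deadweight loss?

Pre-subsidy: 148.375 - 0.125Q = 1.5 + 0.5Q gives Q* = 235 and P* = 119.
With the subsidy, sellers receive Ps = Pb + 10 for each unit, where Pb is the price buyers pay.
On the curves, Pb = 148.375 - 0.125Q and Ps = 1.5 + 0.5Q; the wedge Ps − Pb = 10 gives 1.5 + 0.5Q − (148.375 - 0.125Q) = 10, so Q' = 251.
Then Pb = 148.375 − 0.125·251 = 117 and Ps = 1.5 + 0.5·251 = 127.
ΔCS = ½(235 + 251)(119 − 117) = 486; ΔPS = ½(235 + 251)(127 − 119) = 1944.
Government spending = 10 × 251 = 2510.
DWL = ½ × 10 × (251 − 235) = 80; fraction = 80 / 2510 = 8/251.

DWL / government spending = 8/251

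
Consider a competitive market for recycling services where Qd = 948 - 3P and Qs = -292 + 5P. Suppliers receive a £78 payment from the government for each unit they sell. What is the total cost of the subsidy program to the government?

Pre-subsidy: 948 - 3P = -292 + 5P gives P* = 155, Q* = 483.
With the subsidy, sellers receive Ps = Pb + 78 for each unit, where Pb is the price buyers pay.
Supply in terms of Pb becomes Qs = -292 + 5(Pb + 78) = 98 + 5Pb. Setting this equal to demand: 948 - 3Pb = 98 + 5Pb, so Pb = 106.25.
Sellers receive Ps = 106.25 + 78 = 184.25; Q' = 948 − 3·106.25 = 629.25.
Government outlay = subsidy × quantity = 78 × 629.25 = 49081.5.

Government cost = £49081.5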